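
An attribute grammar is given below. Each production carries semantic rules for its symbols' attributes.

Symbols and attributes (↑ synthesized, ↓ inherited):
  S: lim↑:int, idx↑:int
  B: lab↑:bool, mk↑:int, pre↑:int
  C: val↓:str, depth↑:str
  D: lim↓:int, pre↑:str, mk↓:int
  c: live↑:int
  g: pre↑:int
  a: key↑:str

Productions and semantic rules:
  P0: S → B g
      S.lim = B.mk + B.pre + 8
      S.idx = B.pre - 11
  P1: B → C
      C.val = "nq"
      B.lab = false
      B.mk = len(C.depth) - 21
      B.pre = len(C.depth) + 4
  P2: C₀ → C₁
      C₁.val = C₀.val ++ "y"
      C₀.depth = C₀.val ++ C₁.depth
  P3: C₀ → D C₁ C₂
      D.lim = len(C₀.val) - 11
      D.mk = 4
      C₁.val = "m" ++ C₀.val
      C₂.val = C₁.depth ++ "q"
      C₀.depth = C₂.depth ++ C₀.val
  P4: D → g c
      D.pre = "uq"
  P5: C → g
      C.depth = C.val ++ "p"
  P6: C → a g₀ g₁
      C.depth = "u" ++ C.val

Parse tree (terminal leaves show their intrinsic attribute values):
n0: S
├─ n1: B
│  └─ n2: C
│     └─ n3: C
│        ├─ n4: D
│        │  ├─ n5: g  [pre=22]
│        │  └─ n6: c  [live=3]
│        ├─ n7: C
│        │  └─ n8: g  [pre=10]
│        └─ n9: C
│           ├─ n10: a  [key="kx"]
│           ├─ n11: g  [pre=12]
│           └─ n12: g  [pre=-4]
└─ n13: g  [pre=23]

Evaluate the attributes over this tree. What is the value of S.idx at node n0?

5

1. n2.val = "nq"  ["nq"]
2. n3.val = "nqy"  [C₀.val ++ "y"]
3. n4.lim = -8  [len(C₀.val) - 11]
4. n4.mk = 4  [4]
5. n5.pre = 22  [terminal]
6. n6.live = 3  [terminal]
7. n4.pre = "uq"  ["uq"]
8. n7.val = "mnqy"  ["m" ++ C₀.val]
9. n8.pre = 10  [terminal]
10. n7.depth = "mnqyp"  [C.val ++ "p"]
11. n9.val = "mnqypq"  [C₁.depth ++ "q"]
12. n10.key = "kx"  [terminal]
13. n11.pre = 12  [terminal]
14. n12.pre = -4  [terminal]
15. n9.depth = "umnqypq"  ["u" ++ C.val]
16. n3.depth = "umnqypqnqy"  [C₂.depth ++ C₀.val]
17. n2.depth = "nqumnqypqnqy"  [C₀.val ++ C₁.depth]
18. n1.lab = false  [false]
19. n1.mk = -9  [len(C.depth) - 21]
20. n1.pre = 16  [len(C.depth) + 4]
21. n13.pre = 23  [terminal]
22. n0.lim = 15  [B.mk + B.pre + 8]
23. n0.idx = 5  [B.pre - 11]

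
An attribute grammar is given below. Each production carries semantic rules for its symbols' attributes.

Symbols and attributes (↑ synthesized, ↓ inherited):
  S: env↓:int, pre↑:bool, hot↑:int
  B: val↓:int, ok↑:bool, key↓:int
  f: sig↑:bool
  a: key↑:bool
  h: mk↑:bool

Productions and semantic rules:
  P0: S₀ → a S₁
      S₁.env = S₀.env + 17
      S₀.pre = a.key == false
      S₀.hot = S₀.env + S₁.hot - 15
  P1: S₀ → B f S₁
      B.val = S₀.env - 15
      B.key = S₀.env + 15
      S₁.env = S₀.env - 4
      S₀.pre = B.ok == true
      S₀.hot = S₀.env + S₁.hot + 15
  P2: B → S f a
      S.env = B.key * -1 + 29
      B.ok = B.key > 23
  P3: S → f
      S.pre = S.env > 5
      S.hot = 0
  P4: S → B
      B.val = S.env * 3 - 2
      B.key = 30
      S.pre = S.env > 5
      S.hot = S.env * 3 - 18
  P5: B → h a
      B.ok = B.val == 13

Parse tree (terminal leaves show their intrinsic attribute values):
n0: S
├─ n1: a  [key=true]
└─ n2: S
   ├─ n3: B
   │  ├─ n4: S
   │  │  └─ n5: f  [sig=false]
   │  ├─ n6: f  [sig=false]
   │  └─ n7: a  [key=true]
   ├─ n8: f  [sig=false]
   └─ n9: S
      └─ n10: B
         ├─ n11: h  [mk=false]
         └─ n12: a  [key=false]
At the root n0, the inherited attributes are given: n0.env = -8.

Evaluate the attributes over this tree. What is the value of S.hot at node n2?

21

1. n0.env = -8  [given at root]
2. n1.key = true  [terminal]
3. n2.env = 9  [S₀.env + 17]
4. n3.val = -6  [S₀.env - 15]
5. n3.key = 24  [S₀.env + 15]
6. n4.env = 5  [B.key * -1 + 29]
7. n5.sig = false  [terminal]
8. n4.pre = false  [S.env > 5]
9. n4.hot = 0  [0]
10. n6.sig = false  [terminal]
11. n7.key = true  [terminal]
12. n3.ok = true  [B.key > 23]
13. n8.sig = false  [terminal]
14. n9.env = 5  [S₀.env - 4]
15. n10.val = 13  [S.env * 3 - 2]
16. n10.key = 30  [30]
17. n11.mk = false  [terminal]
18. n12.key = false  [terminal]
19. n10.ok = true  [B.val == 13]
20. n9.pre = false  [S.env > 5]
21. n9.hot = -3  [S.env * 3 - 18]
22. n2.pre = true  [B.ok == true]
23. n2.hot = 21  [S₀.env + S₁.hot + 15]
24. n0.pre = false  [a.key == false]
25. n0.hot = -2  [S₀.env + S₁.hot - 15]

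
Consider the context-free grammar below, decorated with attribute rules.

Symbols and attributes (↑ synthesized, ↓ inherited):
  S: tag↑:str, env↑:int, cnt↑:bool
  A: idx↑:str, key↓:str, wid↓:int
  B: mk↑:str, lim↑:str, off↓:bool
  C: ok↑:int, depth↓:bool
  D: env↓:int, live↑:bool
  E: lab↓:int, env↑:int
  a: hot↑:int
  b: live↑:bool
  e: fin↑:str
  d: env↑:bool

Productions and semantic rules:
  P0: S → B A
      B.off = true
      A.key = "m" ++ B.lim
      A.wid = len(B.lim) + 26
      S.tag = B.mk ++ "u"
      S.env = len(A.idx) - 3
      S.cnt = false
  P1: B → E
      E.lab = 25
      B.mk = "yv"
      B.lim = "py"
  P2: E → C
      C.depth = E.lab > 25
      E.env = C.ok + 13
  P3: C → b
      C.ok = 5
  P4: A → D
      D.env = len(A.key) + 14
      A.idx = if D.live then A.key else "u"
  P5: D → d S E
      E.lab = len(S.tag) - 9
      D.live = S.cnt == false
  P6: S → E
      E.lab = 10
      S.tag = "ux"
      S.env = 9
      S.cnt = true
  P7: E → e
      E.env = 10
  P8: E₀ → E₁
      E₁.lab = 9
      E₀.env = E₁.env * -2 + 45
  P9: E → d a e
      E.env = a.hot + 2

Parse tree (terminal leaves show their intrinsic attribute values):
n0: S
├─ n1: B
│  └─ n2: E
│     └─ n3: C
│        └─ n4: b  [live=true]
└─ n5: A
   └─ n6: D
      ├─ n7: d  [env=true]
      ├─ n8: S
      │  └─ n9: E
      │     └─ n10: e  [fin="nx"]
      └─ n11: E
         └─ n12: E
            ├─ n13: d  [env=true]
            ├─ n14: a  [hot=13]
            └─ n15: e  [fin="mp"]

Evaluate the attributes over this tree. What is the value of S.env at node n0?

1. n1.off = true  [true]
2. n2.lab = 25  [25]
3. n3.depth = false  [E.lab > 25]
4. n4.live = true  [terminal]
5. n3.ok = 5  [5]
6. n2.env = 18  [C.ok + 13]
7. n1.mk = "yv"  ["yv"]
8. n1.lim = "py"  ["py"]
9. n5.key = "mpy"  ["m" ++ B.lim]
10. n5.wid = 28  [len(B.lim) + 26]
11. n6.env = 17  [len(A.key) + 14]
12. n7.env = true  [terminal]
13. n9.lab = 10  [10]
14. n10.fin = "nx"  [terminal]
15. n9.env = 10  [10]
16. n8.tag = "ux"  ["ux"]
17. n8.env = 9  [9]
18. n8.cnt = true  [true]
19. n11.lab = -7  [len(S.tag) - 9]
20. n12.lab = 9  [9]
21. n13.env = true  [terminal]
22. n14.hot = 13  [terminal]
23. n15.fin = "mp"  [terminal]
24. n12.env = 15  [a.hot + 2]
25. n11.env = 15  [E₁.env * -2 + 45]
26. n6.live = false  [S.cnt == false]
27. n5.idx = "u"  [if D.live then A.key else "u"]
28. n0.tag = "yvu"  [B.mk ++ "u"]
29. n0.env = -2  [len(A.idx) - 3]
30. n0.cnt = false  [false]

-2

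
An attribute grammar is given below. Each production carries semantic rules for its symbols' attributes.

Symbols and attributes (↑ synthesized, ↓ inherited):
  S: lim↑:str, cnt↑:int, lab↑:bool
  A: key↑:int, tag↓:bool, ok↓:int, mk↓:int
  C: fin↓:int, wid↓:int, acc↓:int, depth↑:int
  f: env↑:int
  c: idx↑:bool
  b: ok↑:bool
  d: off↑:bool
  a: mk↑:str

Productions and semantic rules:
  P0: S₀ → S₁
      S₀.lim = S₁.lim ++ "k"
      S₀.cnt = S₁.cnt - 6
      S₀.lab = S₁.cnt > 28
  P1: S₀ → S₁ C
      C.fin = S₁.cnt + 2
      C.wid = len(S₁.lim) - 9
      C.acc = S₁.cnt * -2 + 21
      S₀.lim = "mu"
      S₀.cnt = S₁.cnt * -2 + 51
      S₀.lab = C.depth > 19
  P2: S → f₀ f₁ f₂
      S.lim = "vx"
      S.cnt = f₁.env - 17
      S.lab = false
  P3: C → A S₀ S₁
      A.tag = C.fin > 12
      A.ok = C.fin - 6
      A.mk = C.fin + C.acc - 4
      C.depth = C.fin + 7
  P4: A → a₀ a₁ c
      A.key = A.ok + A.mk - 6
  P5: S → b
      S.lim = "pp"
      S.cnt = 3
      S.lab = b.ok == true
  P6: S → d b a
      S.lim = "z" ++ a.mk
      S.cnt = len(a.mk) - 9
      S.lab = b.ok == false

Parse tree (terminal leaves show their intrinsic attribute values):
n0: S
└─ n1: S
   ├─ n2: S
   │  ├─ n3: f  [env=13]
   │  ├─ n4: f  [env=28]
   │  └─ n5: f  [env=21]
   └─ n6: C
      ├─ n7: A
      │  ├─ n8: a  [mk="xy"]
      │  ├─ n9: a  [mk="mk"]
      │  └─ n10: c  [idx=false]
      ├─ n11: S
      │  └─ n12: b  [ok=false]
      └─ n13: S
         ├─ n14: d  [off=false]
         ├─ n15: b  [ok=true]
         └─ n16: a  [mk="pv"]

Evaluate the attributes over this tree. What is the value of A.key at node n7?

1. n3.env = 13  [terminal]
2. n4.env = 28  [terminal]
3. n5.env = 21  [terminal]
4. n2.lim = "vx"  ["vx"]
5. n2.cnt = 11  [f₁.env - 17]
6. n2.lab = false  [false]
7. n6.fin = 13  [S₁.cnt + 2]
8. n6.wid = -7  [len(S₁.lim) - 9]
9. n6.acc = -1  [S₁.cnt * -2 + 21]
10. n7.tag = true  [C.fin > 12]
11. n7.ok = 7  [C.fin - 6]
12. n7.mk = 8  [C.fin + C.acc - 4]
13. n8.mk = "xy"  [terminal]
14. n9.mk = "mk"  [terminal]
15. n10.idx = false  [terminal]
16. n7.key = 9  [A.ok + A.mk - 6]
17. n12.ok = false  [terminal]
18. n11.lim = "pp"  ["pp"]
19. n11.cnt = 3  [3]
20. n11.lab = false  [b.ok == true]
21. n14.off = false  [terminal]
22. n15.ok = true  [terminal]
23. n16.mk = "pv"  [terminal]
24. n13.lim = "zpv"  ["z" ++ a.mk]
25. n13.cnt = -7  [len(a.mk) - 9]
26. n13.lab = false  [b.ok == false]
27. n6.depth = 20  [C.fin + 7]
28. n1.lim = "mu"  ["mu"]
29. n1.cnt = 29  [S₁.cnt * -2 + 51]
30. n1.lab = true  [C.depth > 19]
31. n0.lim = "muk"  [S₁.lim ++ "k"]
32. n0.cnt = 23  [S₁.cnt - 6]
33. n0.lab = true  [S₁.cnt > 28]

9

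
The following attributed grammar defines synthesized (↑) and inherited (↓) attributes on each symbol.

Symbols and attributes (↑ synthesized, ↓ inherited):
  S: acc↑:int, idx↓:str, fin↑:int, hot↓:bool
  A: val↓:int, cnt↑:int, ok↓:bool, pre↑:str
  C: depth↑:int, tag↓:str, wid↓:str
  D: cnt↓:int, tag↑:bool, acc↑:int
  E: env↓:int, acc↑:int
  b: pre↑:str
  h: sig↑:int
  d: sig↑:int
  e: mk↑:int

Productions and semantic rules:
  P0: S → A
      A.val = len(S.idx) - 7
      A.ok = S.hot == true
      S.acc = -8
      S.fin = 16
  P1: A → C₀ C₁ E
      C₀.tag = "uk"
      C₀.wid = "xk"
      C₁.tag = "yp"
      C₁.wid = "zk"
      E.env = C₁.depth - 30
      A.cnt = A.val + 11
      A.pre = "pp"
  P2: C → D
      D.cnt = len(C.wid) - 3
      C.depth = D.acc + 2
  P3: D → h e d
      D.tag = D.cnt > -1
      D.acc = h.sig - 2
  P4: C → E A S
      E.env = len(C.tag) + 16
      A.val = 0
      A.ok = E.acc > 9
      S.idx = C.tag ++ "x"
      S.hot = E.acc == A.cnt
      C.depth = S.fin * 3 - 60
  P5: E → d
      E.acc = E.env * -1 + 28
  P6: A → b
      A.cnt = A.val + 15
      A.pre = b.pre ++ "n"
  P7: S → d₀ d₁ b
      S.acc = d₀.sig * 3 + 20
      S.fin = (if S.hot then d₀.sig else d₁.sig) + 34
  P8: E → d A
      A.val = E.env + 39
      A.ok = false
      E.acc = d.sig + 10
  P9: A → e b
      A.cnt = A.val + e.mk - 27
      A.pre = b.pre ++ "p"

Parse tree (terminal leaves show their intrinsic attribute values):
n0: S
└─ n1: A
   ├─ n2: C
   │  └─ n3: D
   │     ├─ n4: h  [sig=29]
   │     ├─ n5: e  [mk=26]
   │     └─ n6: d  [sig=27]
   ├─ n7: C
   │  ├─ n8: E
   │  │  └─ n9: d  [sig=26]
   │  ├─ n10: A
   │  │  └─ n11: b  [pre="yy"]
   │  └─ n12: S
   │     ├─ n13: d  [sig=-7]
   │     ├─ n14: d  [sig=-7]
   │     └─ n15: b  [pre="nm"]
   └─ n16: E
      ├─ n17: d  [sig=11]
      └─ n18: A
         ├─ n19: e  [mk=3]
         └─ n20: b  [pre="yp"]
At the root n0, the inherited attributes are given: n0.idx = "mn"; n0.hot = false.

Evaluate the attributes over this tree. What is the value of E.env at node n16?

1. n0.idx = "mn"  [given at root]
2. n0.hot = false  [given at root]
3. n1.val = -5  [len(S.idx) - 7]
4. n1.ok = false  [S.hot == true]
5. n2.tag = "uk"  ["uk"]
6. n2.wid = "xk"  ["xk"]
7. n3.cnt = -1  [len(C.wid) - 3]
8. n4.sig = 29  [terminal]
9. n5.mk = 26  [terminal]
10. n6.sig = 27  [terminal]
11. n3.tag = false  [D.cnt > -1]
12. n3.acc = 27  [h.sig - 2]
13. n2.depth = 29  [D.acc + 2]
14. n7.tag = "yp"  ["yp"]
15. n7.wid = "zk"  ["zk"]
16. n8.env = 18  [len(C.tag) + 16]
17. n9.sig = 26  [terminal]
18. n8.acc = 10  [E.env * -1 + 28]
19. n10.val = 0  [0]
20. n10.ok = true  [E.acc > 9]
21. n11.pre = "yy"  [terminal]
22. n10.cnt = 15  [A.val + 15]
23. n10.pre = "yyn"  [b.pre ++ "n"]
24. n12.idx = "ypx"  [C.tag ++ "x"]
25. n12.hot = false  [E.acc == A.cnt]
26. n13.sig = -7  [terminal]
27. n14.sig = -7  [terminal]
28. n15.pre = "nm"  [terminal]
29. n12.acc = -1  [d₀.sig * 3 + 20]
30. n12.fin = 27  [(if S.hot then d₀.sig else d₁.sig) + 34]
31. n7.depth = 21  [S.fin * 3 - 60]
32. n16.env = -9  [C₁.depth - 30]
33. n17.sig = 11  [terminal]
34. n18.val = 30  [E.env + 39]
35. n18.ok = false  [false]
36. n19.mk = 3  [terminal]
37. n20.pre = "yp"  [terminal]
38. n18.cnt = 6  [A.val + e.mk - 27]
39. n18.pre = "ypp"  [b.pre ++ "p"]
40. n16.acc = 21  [d.sig + 10]
41. n1.cnt = 6  [A.val + 11]
42. n1.pre = "pp"  ["pp"]
43. n0.acc = -8  [-8]
44. n0.fin = 16  [16]

-9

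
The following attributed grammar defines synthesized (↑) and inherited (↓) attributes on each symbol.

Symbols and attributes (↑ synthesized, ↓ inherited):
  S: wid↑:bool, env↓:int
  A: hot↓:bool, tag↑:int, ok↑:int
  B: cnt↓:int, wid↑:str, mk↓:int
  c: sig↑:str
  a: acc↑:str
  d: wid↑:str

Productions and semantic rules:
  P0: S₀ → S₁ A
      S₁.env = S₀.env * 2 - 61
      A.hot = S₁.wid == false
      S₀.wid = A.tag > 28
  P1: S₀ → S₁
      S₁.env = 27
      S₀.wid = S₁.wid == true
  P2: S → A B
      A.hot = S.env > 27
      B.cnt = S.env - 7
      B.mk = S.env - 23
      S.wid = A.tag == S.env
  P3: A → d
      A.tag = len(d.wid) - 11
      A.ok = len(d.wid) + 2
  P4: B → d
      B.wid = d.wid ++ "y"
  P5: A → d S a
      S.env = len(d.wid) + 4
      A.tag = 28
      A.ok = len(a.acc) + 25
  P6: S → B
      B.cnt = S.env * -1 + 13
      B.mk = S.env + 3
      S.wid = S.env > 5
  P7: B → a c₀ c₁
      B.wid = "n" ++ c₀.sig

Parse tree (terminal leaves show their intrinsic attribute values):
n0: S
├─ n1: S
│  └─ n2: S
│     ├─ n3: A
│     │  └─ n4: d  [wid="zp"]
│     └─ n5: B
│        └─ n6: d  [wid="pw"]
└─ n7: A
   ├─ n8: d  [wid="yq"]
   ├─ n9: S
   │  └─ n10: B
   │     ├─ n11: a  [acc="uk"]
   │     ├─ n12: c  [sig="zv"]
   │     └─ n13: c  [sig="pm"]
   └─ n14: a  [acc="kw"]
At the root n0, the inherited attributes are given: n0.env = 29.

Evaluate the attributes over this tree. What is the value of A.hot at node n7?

1. n0.env = 29  [given at root]
2. n1.env = -3  [S₀.env * 2 - 61]
3. n2.env = 27  [27]
4. n3.hot = false  [S.env > 27]
5. n4.wid = "zp"  [terminal]
6. n3.tag = -9  [len(d.wid) - 11]
7. n3.ok = 4  [len(d.wid) + 2]
8. n5.cnt = 20  [S.env - 7]
9. n5.mk = 4  [S.env - 23]
10. n6.wid = "pw"  [terminal]
11. n5.wid = "pwy"  [d.wid ++ "y"]
12. n2.wid = false  [A.tag == S.env]
13. n1.wid = false  [S₁.wid == true]
14. n7.hot = true  [S₁.wid == false]
15. n8.wid = "yq"  [terminal]
16. n9.env = 6  [len(d.wid) + 4]
17. n10.cnt = 7  [S.env * -1 + 13]
18. n10.mk = 9  [S.env + 3]
19. n11.acc = "uk"  [terminal]
20. n12.sig = "zv"  [terminal]
21. n13.sig = "pm"  [terminal]
22. n10.wid = "nzv"  ["n" ++ c₀.sig]
23. n9.wid = true  [S.env > 5]
24. n14.acc = "kw"  [terminal]
25. n7.tag = 28  [28]
26. n7.ok = 27  [len(a.acc) + 25]
27. n0.wid = false  [A.tag > 28]

true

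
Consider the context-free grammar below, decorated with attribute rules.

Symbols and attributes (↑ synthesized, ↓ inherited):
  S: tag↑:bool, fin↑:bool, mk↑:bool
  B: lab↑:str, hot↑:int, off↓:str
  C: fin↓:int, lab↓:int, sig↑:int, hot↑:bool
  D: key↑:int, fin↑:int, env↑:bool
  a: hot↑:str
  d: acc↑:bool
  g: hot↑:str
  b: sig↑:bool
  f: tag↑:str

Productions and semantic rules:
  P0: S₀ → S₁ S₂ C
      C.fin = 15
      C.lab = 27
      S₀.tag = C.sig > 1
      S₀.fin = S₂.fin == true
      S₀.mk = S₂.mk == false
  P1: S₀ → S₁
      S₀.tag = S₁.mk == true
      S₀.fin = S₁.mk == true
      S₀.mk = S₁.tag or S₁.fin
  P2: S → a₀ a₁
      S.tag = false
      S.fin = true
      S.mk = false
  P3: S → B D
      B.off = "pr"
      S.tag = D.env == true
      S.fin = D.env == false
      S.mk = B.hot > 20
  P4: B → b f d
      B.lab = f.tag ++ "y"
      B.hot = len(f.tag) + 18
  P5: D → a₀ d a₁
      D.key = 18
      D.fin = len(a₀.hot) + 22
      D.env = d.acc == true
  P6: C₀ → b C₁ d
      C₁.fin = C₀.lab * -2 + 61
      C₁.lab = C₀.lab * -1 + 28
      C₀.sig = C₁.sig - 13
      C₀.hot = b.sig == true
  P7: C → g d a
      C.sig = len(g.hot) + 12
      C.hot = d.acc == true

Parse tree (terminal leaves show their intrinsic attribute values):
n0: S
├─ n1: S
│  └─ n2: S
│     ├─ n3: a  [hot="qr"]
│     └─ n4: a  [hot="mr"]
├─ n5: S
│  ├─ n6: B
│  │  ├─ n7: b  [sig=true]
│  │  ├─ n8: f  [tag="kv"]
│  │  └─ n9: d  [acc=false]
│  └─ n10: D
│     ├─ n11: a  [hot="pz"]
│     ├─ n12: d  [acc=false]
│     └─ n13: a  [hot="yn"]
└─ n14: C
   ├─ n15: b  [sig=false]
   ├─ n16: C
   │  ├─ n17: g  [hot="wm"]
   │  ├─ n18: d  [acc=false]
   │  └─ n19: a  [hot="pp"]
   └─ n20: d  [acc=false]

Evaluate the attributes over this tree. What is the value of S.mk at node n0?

true

1. n3.hot = "qr"  [terminal]
2. n4.hot = "mr"  [terminal]
3. n2.tag = false  [false]
4. n2.fin = true  [true]
5. n2.mk = false  [false]
6. n1.tag = false  [S₁.mk == true]
7. n1.fin = false  [S₁.mk == true]
8. n1.mk = true  [S₁.tag or S₁.fin]
9. n6.off = "pr"  ["pr"]
10. n7.sig = true  [terminal]
11. n8.tag = "kv"  [terminal]
12. n9.acc = false  [terminal]
13. n6.lab = "kvy"  [f.tag ++ "y"]
14. n6.hot = 20  [len(f.tag) + 18]
15. n11.hot = "pz"  [terminal]
16. n12.acc = false  [terminal]
17. n13.hot = "yn"  [terminal]
18. n10.key = 18  [18]
19. n10.fin = 24  [len(a₀.hot) + 22]
20. n10.env = false  [d.acc == true]
21. n5.tag = false  [D.env == true]
22. n5.fin = true  [D.env == false]
23. n5.mk = false  [B.hot > 20]
24. n14.fin = 15  [15]
25. n14.lab = 27  [27]
26. n15.sig = false  [terminal]
27. n16.fin = 7  [C₀.lab * -2 + 61]
28. n16.lab = 1  [C₀.lab * -1 + 28]
29. n17.hot = "wm"  [terminal]
30. n18.acc = false  [terminal]
31. n19.hot = "pp"  [terminal]
32. n16.sig = 14  [len(g.hot) + 12]
33. n16.hot = false  [d.acc == true]
34. n20.acc = false  [terminal]
35. n14.sig = 1  [C₁.sig - 13]
36. n14.hot = false  [b.sig == true]
37. n0.tag = false  [C.sig > 1]
38. n0.fin = true  [S₂.fin == true]
39. n0.mk = true  [S₂.mk == false]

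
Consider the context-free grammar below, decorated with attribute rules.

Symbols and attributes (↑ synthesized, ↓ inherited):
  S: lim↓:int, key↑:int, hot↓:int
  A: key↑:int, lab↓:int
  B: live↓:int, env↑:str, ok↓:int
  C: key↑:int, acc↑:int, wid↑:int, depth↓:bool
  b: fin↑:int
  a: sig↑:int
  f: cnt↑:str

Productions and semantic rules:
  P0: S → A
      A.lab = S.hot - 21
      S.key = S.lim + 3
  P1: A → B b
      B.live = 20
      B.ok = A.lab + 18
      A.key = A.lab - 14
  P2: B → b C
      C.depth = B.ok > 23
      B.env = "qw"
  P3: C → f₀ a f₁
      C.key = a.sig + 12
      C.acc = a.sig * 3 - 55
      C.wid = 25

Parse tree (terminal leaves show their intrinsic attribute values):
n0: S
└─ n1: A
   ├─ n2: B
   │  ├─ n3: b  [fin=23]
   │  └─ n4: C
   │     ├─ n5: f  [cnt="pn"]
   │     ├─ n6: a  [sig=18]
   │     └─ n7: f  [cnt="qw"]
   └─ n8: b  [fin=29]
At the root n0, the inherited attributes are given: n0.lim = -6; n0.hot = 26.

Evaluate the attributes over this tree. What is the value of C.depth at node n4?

false

1. n0.lim = -6  [given at root]
2. n0.hot = 26  [given at root]
3. n1.lab = 5  [S.hot - 21]
4. n2.live = 20  [20]
5. n2.ok = 23  [A.lab + 18]
6. n3.fin = 23  [terminal]
7. n4.depth = false  [B.ok > 23]
8. n5.cnt = "pn"  [terminal]
9. n6.sig = 18  [terminal]
10. n7.cnt = "qw"  [terminal]
11. n4.key = 30  [a.sig + 12]
12. n4.acc = -1  [a.sig * 3 - 55]
13. n4.wid = 25  [25]
14. n2.env = "qw"  ["qw"]
15. n8.fin = 29  [terminal]
16. n1.key = -9  [A.lab - 14]
17. n0.key = -3  [S.lim + 3]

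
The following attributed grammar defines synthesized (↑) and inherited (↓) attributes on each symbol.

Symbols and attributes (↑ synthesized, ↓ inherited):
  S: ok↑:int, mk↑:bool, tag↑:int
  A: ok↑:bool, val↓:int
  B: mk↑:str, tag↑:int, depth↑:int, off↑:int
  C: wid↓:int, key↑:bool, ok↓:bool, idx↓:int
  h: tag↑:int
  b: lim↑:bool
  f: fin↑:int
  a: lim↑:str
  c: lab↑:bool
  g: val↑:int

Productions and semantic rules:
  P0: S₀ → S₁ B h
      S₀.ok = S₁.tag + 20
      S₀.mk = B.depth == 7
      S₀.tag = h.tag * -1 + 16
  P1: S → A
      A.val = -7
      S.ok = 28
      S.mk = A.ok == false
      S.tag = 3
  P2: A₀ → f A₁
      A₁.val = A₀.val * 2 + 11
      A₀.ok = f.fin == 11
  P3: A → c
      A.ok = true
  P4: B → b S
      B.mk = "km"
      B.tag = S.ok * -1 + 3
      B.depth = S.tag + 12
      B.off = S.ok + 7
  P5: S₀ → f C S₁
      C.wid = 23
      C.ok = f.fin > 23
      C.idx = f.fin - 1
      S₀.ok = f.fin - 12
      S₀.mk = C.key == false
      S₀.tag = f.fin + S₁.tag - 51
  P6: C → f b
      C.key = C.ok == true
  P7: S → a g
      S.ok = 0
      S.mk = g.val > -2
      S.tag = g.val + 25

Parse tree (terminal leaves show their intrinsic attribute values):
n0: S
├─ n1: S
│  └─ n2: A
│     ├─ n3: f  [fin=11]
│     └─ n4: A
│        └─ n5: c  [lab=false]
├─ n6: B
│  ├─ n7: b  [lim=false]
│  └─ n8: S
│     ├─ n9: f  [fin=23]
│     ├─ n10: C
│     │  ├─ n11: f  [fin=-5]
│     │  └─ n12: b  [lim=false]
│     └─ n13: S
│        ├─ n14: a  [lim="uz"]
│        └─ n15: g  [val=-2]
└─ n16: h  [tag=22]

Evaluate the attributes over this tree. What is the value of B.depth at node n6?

1. n2.val = -7  [-7]
2. n3.fin = 11  [terminal]
3. n4.val = -3  [A₀.val * 2 + 11]
4. n5.lab = false  [terminal]
5. n4.ok = true  [true]
6. n2.ok = true  [f.fin == 11]
7. n1.ok = 28  [28]
8. n1.mk = false  [A.ok == false]
9. n1.tag = 3  [3]
10. n7.lim = false  [terminal]
11. n9.fin = 23  [terminal]
12. n10.wid = 23  [23]
13. n10.ok = false  [f.fin > 23]
14. n10.idx = 22  [f.fin - 1]
15. n11.fin = -5  [terminal]
16. n12.lim = false  [terminal]
17. n10.key = false  [C.ok == true]
18. n14.lim = "uz"  [terminal]
19. n15.val = -2  [terminal]
20. n13.ok = 0  [0]
21. n13.mk = false  [g.val > -2]
22. n13.tag = 23  [g.val + 25]
23. n8.ok = 11  [f.fin - 12]
24. n8.mk = true  [C.key == false]
25. n8.tag = -5  [f.fin + S₁.tag - 51]
26. n6.mk = "km"  ["km"]
27. n6.tag = -8  [S.ok * -1 + 3]
28. n6.depth = 7  [S.tag + 12]
29. n6.off = 18  [S.ok + 7]
30. n16.tag = 22  [terminal]
31. n0.ok = 23  [S₁.tag + 20]
32. n0.mk = true  [B.depth == 7]
33. n0.tag = -6  [h.tag * -1 + 16]

7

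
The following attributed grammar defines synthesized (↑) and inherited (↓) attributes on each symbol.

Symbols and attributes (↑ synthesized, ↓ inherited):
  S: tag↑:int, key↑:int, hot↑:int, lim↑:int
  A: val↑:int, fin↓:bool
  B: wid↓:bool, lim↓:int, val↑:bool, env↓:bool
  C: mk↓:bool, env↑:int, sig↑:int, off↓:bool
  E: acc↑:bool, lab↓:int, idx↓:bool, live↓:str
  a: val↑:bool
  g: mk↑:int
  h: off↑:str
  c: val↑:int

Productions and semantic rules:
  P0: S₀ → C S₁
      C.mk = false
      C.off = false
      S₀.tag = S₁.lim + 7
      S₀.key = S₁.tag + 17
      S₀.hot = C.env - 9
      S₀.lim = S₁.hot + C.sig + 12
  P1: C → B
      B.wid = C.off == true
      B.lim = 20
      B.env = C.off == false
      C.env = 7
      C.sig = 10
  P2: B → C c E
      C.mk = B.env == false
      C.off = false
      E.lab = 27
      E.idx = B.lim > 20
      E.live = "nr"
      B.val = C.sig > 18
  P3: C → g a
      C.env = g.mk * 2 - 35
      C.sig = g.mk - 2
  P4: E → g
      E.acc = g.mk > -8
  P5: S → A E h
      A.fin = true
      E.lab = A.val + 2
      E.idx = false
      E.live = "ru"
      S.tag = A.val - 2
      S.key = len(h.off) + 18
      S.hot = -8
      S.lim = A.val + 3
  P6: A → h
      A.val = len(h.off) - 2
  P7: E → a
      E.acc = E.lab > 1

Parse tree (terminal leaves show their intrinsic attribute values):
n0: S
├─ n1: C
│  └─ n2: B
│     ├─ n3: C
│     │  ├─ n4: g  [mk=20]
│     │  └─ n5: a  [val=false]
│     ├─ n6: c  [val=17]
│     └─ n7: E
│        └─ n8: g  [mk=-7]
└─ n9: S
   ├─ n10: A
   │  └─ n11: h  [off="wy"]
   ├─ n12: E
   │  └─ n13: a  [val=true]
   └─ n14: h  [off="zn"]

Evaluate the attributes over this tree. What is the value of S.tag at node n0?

1. n1.mk = false  [false]
2. n1.off = false  [false]
3. n2.wid = false  [C.off == true]
4. n2.lim = 20  [20]
5. n2.env = true  [C.off == false]
6. n3.mk = false  [B.env == false]
7. n3.off = false  [false]
8. n4.mk = 20  [terminal]
9. n5.val = false  [terminal]
10. n3.env = 5  [g.mk * 2 - 35]
11. n3.sig = 18  [g.mk - 2]
12. n6.val = 17  [terminal]
13. n7.lab = 27  [27]
14. n7.idx = false  [B.lim > 20]
15. n7.live = "nr"  ["nr"]
16. n8.mk = -7  [terminal]
17. n7.acc = true  [g.mk > -8]
18. n2.val = false  [C.sig > 18]
19. n1.env = 7  [7]
20. n1.sig = 10  [10]
21. n10.fin = true  [true]
22. n11.off = "wy"  [terminal]
23. n10.val = 0  [len(h.off) - 2]
24. n12.lab = 2  [A.val + 2]
25. n12.idx = false  [false]
26. n12.live = "ru"  ["ru"]
27. n13.val = true  [terminal]
28. n12.acc = true  [E.lab > 1]
29. n14.off = "zn"  [terminal]
30. n9.tag = -2  [A.val - 2]
31. n9.key = 20  [len(h.off) + 18]
32. n9.hot = -8  [-8]
33. n9.lim = 3  [A.val + 3]
34. n0.tag = 10  [S₁.lim + 7]
35. n0.key = 15  [S₁.tag + 17]
36. n0.hot = -2  [C.env - 9]
37. n0.lim = 14  [S₁.hot + C.sig + 12]

10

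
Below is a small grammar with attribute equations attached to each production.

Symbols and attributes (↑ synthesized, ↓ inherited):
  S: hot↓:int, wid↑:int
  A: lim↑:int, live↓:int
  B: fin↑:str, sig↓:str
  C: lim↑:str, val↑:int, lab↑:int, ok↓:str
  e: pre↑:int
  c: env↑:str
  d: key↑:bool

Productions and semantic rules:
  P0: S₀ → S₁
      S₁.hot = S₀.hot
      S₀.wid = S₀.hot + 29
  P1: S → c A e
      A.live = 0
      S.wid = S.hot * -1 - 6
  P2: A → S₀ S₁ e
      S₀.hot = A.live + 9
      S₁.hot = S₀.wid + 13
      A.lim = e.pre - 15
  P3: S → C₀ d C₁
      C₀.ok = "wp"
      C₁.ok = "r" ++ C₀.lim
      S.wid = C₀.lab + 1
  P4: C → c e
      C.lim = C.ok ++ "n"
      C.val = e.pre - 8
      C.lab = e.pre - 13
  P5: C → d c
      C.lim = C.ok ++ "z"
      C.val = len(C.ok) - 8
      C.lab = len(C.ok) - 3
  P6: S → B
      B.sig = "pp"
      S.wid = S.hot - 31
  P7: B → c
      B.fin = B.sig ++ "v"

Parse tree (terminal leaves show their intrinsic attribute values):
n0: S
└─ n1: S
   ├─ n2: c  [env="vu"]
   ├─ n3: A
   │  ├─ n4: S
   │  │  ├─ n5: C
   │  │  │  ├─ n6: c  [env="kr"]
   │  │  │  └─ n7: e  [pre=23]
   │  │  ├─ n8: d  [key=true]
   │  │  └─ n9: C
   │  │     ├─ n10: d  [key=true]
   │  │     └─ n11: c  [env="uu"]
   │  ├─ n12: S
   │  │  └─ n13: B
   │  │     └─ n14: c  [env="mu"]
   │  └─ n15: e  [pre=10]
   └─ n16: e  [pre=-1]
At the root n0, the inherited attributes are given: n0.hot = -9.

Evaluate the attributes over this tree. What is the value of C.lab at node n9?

1

1. n0.hot = -9  [given at root]
2. n1.hot = -9  [S₀.hot]
3. n2.env = "vu"  [terminal]
4. n3.live = 0  [0]
5. n4.hot = 9  [A.live + 9]
6. n5.ok = "wp"  ["wp"]
7. n6.env = "kr"  [terminal]
8. n7.pre = 23  [terminal]
9. n5.lim = "wpn"  [C.ok ++ "n"]
10. n5.val = 15  [e.pre - 8]
11. n5.lab = 10  [e.pre - 13]
12. n8.key = true  [terminal]
13. n9.ok = "rwpn"  ["r" ++ C₀.lim]
14. n10.key = true  [terminal]
15. n11.env = "uu"  [terminal]
16. n9.lim = "rwpnz"  [C.ok ++ "z"]
17. n9.val = -4  [len(C.ok) - 8]
18. n9.lab = 1  [len(C.ok) - 3]
19. n4.wid = 11  [C₀.lab + 1]
20. n12.hot = 24  [S₀.wid + 13]
21. n13.sig = "pp"  ["pp"]
22. n14.env = "mu"  [terminal]
23. n13.fin = "ppv"  [B.sig ++ "v"]
24. n12.wid = -7  [S.hot - 31]
25. n15.pre = 10  [terminal]
26. n3.lim = -5  [e.pre - 15]
27. n16.pre = -1  [terminal]
28. n1.wid = 3  [S.hot * -1 - 6]
29. n0.wid = 20  [S₀.hot + 29]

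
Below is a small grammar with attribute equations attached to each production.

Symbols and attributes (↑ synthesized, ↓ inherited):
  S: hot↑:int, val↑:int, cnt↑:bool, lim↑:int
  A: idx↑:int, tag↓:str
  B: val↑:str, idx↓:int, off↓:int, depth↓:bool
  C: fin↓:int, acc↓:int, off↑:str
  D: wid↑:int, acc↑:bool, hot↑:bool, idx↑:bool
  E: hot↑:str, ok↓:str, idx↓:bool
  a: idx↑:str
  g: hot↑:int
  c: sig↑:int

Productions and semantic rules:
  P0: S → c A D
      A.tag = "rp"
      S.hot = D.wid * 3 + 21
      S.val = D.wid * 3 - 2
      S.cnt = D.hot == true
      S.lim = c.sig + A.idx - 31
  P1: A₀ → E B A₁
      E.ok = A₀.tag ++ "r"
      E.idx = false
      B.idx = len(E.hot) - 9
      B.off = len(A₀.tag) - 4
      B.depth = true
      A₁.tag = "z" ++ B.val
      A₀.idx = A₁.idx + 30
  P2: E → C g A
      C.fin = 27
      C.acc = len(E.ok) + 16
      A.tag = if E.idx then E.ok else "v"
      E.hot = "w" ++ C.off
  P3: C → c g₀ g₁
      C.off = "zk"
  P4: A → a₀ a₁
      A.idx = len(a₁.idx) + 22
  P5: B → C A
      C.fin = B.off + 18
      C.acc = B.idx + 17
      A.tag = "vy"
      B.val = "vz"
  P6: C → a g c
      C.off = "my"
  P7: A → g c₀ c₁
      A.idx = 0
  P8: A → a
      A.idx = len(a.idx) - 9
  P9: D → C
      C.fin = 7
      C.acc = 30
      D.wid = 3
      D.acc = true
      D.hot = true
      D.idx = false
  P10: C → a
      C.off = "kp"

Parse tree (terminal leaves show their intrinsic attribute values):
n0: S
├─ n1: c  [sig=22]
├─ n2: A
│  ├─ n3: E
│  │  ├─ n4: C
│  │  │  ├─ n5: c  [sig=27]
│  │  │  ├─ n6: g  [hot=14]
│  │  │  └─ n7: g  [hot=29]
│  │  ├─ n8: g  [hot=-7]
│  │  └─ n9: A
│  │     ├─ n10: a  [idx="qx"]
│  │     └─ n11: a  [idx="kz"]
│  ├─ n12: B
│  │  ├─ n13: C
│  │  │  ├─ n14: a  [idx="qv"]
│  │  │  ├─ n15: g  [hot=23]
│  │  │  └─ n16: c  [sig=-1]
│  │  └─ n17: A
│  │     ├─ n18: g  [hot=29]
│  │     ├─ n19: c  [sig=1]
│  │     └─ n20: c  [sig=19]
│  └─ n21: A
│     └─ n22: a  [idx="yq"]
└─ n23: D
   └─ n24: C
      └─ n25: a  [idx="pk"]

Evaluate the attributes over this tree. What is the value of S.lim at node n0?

14

1. n1.sig = 22  [terminal]
2. n2.tag = "rp"  ["rp"]
3. n3.ok = "rpr"  [A₀.tag ++ "r"]
4. n3.idx = false  [false]
5. n4.fin = 27  [27]
6. n4.acc = 19  [len(E.ok) + 16]
7. n5.sig = 27  [terminal]
8. n6.hot = 14  [terminal]
9. n7.hot = 29  [terminal]
10. n4.off = "zk"  ["zk"]
11. n8.hot = -7  [terminal]
12. n9.tag = "v"  [if E.idx then E.ok else "v"]
13. n10.idx = "qx"  [terminal]
14. n11.idx = "kz"  [terminal]
15. n9.idx = 24  [len(a₁.idx) + 22]
16. n3.hot = "wzk"  ["w" ++ C.off]
17. n12.idx = -6  [len(E.hot) - 9]
18. n12.off = -2  [len(A₀.tag) - 4]
19. n12.depth = true  [true]
20. n13.fin = 16  [B.off + 18]
21. n13.acc = 11  [B.idx + 17]
22. n14.idx = "qv"  [terminal]
23. n15.hot = 23  [terminal]
24. n16.sig = -1  [terminal]
25. n13.off = "my"  ["my"]
26. n17.tag = "vy"  ["vy"]
27. n18.hot = 29  [terminal]
28. n19.sig = 1  [terminal]
29. n20.sig = 19  [terminal]
30. n17.idx = 0  [0]
31. n12.val = "vz"  ["vz"]
32. n21.tag = "zvz"  ["z" ++ B.val]
33. n22.idx = "yq"  [terminal]
34. n21.idx = -7  [len(a.idx) - 9]
35. n2.idx = 23  [A₁.idx + 30]
36. n24.fin = 7  [7]
37. n24.acc = 30  [30]
38. n25.idx = "pk"  [terminal]
39. n24.off = "kp"  ["kp"]
40. n23.wid = 3  [3]
41. n23.acc = true  [true]
42. n23.hot = true  [true]
43. n23.idx = false  [false]
44. n0.hot = 30  [D.wid * 3 + 21]
45. n0.val = 7  [D.wid * 3 - 2]
46. n0.cnt = true  [D.hot == true]
47. n0.lim = 14  [c.sig + A.idx - 31]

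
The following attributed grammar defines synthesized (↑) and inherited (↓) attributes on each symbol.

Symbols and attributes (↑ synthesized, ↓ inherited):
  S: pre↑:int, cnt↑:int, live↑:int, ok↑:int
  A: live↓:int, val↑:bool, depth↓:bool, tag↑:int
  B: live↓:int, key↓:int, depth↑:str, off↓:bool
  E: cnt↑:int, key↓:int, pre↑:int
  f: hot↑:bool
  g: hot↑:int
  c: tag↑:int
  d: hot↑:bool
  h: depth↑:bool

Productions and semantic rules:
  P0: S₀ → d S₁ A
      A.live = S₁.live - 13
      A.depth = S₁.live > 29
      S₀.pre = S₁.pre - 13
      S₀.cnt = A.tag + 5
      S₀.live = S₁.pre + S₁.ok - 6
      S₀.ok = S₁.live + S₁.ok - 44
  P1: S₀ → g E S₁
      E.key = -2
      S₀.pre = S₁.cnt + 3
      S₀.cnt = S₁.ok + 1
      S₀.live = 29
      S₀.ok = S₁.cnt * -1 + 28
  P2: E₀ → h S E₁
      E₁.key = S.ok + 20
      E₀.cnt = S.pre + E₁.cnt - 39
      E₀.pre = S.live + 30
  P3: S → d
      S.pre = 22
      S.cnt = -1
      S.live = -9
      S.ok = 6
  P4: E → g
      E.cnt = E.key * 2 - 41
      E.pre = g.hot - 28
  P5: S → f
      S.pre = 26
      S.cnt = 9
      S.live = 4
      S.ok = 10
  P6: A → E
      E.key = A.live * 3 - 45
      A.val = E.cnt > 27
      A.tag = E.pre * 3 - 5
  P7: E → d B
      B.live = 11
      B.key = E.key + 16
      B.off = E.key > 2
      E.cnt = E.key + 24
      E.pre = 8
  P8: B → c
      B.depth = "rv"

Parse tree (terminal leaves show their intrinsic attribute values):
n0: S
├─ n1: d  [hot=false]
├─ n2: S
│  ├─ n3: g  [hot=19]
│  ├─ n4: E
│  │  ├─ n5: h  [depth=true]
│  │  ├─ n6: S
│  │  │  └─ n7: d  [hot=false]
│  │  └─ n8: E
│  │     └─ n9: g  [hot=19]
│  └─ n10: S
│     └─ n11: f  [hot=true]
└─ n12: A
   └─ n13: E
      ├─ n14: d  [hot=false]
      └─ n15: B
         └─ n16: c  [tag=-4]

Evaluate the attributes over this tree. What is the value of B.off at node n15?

1. n1.hot = false  [terminal]
2. n3.hot = 19  [terminal]
3. n4.key = -2  [-2]
4. n5.depth = true  [terminal]
5. n7.hot = false  [terminal]
6. n6.pre = 22  [22]
7. n6.cnt = -1  [-1]
8. n6.live = -9  [-9]
9. n6.ok = 6  [6]
10. n8.key = 26  [S.ok + 20]
11. n9.hot = 19  [terminal]
12. n8.cnt = 11  [E.key * 2 - 41]
13. n8.pre = -9  [g.hot - 28]
14. n4.cnt = -6  [S.pre + E₁.cnt - 39]
15. n4.pre = 21  [S.live + 30]
16. n11.hot = true  [terminal]
17. n10.pre = 26  [26]
18. n10.cnt = 9  [9]
19. n10.live = 4  [4]
20. n10.ok = 10  [10]
21. n2.pre = 12  [S₁.cnt + 3]
22. n2.cnt = 11  [S₁.ok + 1]
23. n2.live = 29  [29]
24. n2.ok = 19  [S₁.cnt * -1 + 28]
25. n12.live = 16  [S₁.live - 13]
26. n12.depth = false  [S₁.live > 29]
27. n13.key = 3  [A.live * 3 - 45]
28. n14.hot = false  [terminal]
29. n15.live = 11  [11]
30. n15.key = 19  [E.key + 16]
31. n15.off = true  [E.key > 2]
32. n16.tag = -4  [terminal]
33. n15.depth = "rv"  ["rv"]
34. n13.cnt = 27  [E.key + 24]
35. n13.pre = 8  [8]
36. n12.val = false  [E.cnt > 27]
37. n12.tag = 19  [E.pre * 3 - 5]
38. n0.pre = -1  [S₁.pre - 13]
39. n0.cnt = 24  [A.tag + 5]
40. n0.live = 25  [S₁.pre + S₁.ok - 6]
41. n0.ok = 4  [S₁.live + S₁.ok - 44]

true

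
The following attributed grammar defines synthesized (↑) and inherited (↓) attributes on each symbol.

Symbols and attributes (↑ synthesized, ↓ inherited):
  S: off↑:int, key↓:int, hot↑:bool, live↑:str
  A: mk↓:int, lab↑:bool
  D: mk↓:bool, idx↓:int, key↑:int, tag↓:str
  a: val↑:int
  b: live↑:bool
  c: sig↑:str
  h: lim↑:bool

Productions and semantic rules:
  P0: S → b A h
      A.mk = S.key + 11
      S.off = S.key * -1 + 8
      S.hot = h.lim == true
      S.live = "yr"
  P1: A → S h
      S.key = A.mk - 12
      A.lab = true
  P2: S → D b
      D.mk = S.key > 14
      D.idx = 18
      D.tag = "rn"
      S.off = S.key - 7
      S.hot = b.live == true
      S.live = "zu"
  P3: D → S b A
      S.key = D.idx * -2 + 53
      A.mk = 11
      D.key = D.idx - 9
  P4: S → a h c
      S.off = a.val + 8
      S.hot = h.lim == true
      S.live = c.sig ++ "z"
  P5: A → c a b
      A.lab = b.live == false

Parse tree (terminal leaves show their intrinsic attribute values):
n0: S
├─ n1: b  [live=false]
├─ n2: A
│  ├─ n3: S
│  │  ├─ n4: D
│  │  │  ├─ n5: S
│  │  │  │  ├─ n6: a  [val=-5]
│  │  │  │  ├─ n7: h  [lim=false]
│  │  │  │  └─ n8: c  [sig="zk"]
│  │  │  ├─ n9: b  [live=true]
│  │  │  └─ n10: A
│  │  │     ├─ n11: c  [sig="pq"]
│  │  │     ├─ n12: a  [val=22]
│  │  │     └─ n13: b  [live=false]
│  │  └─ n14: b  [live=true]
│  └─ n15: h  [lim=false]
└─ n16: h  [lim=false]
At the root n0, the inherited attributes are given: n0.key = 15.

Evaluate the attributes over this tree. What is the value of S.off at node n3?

7

1. n0.key = 15  [given at root]
2. n1.live = false  [terminal]
3. n2.mk = 26  [S.key + 11]
4. n3.key = 14  [A.mk - 12]
5. n4.mk = false  [S.key > 14]
6. n4.idx = 18  [18]
7. n4.tag = "rn"  ["rn"]
8. n5.key = 17  [D.idx * -2 + 53]
9. n6.val = -5  [terminal]
10. n7.lim = false  [terminal]
11. n8.sig = "zk"  [terminal]
12. n5.off = 3  [a.val + 8]
13. n5.hot = false  [h.lim == true]
14. n5.live = "zkz"  [c.sig ++ "z"]
15. n9.live = true  [terminal]
16. n10.mk = 11  [11]
17. n11.sig = "pq"  [terminal]
18. n12.val = 22  [terminal]
19. n13.live = false  [terminal]
20. n10.lab = true  [b.live == false]
21. n4.key = 9  [D.idx - 9]
22. n14.live = true  [terminal]
23. n3.off = 7  [S.key - 7]
24. n3.hot = true  [b.live == true]
25. n3.live = "zu"  ["zu"]
26. n15.lim = false  [terminal]
27. n2.lab = true  [true]
28. n16.lim = false  [terminal]
29. n0.off = -7  [S.key * -1 + 8]
30. n0.hot = false  [h.lim == true]
31. n0.live = "yr"  ["yr"]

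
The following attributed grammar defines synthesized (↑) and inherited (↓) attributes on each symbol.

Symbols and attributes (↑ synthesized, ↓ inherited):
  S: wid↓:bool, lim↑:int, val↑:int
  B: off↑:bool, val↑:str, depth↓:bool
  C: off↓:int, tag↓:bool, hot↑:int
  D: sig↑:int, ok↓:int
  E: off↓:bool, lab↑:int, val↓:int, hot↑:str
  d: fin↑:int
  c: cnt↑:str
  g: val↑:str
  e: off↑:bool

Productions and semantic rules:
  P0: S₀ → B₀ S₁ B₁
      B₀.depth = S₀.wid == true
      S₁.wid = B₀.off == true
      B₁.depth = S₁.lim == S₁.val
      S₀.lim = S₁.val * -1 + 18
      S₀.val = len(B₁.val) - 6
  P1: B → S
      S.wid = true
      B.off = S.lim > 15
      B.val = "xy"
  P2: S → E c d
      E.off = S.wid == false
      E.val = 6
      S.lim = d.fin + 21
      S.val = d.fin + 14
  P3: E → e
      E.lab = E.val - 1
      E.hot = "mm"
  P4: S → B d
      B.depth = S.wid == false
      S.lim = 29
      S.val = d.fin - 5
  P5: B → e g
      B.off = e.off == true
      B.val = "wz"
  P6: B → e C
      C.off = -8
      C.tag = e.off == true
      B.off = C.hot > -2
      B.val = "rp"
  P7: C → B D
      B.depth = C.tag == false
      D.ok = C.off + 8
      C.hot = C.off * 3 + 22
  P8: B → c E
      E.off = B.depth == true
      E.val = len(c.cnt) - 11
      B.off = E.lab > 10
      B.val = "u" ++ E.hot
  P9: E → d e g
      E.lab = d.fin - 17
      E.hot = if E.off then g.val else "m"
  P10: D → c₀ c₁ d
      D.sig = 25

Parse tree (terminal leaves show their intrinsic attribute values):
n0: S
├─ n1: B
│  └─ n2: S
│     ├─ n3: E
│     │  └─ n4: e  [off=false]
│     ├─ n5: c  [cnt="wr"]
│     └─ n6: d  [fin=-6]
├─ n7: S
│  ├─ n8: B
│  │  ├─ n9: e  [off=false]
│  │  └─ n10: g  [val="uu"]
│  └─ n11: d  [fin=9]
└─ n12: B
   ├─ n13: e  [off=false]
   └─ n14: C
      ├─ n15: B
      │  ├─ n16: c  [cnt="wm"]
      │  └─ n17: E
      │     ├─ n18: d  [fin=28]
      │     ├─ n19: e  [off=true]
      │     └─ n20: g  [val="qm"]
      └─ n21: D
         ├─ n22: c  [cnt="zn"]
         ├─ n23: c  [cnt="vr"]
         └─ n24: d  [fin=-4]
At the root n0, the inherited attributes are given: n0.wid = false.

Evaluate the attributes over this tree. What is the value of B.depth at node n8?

1. n0.wid = false  [given at root]
2. n1.depth = false  [S₀.wid == true]
3. n2.wid = true  [true]
4. n3.off = false  [S.wid == false]
5. n3.val = 6  [6]
6. n4.off = false  [terminal]
7. n3.lab = 5  [E.val - 1]
8. n3.hot = "mm"  ["mm"]
9. n5.cnt = "wr"  [terminal]
10. n6.fin = -6  [terminal]
11. n2.lim = 15  [d.fin + 21]
12. n2.val = 8  [d.fin + 14]
13. n1.off = false  [S.lim > 15]
14. n1.val = "xy"  ["xy"]
15. n7.wid = false  [B₀.off == true]
16. n8.depth = true  [S.wid == false]
17. n9.off = false  [terminal]
18. n10.val = "uu"  [terminal]
19. n8.off = false  [e.off == true]
20. n8.val = "wz"  ["wz"]
21. n11.fin = 9  [terminal]
22. n7.lim = 29  [29]
23. n7.val = 4  [d.fin - 5]
24. n12.depth = false  [S₁.lim == S₁.val]
25. n13.off = false  [terminal]
26. n14.off = -8  [-8]
27. n14.tag = false  [e.off == true]
28. n15.depth = true  [C.tag == false]
29. n16.cnt = "wm"  [terminal]
30. n17.off = true  [B.depth == true]
31. n17.val = -9  [len(c.cnt) - 11]
32. n18.fin = 28  [terminal]
33. n19.off = true  [terminal]
34. n20.val = "qm"  [terminal]
35. n17.lab = 11  [d.fin - 17]
36. n17.hot = "qm"  [if E.off then g.val else "m"]
37. n15.off = true  [E.lab > 10]
38. n15.val = "uqm"  ["u" ++ E.hot]
39. n21.ok = 0  [C.off + 8]
40. n22.cnt = "zn"  [terminal]
41. n23.cnt = "vr"  [terminal]
42. n24.fin = -4  [terminal]
43. n21.sig = 25  [25]
44. n14.hot = -2  [C.off * 3 + 22]
45. n12.off = false  [C.hot > -2]
46. n12.val = "rp"  ["rp"]
47. n0.lim = 14  [S₁.val * -1 + 18]
48. n0.val = -4  [len(B₁.val) - 6]

true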